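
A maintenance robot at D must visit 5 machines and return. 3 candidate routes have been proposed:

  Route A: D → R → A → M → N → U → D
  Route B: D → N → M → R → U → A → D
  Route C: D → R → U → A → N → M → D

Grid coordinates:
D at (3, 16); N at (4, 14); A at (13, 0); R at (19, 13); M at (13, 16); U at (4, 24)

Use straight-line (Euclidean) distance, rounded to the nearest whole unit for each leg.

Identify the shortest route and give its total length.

Route A: 16 + 14 + 16 + 9 + 10 + 8 = 73
Route B: 2 + 9 + 7 + 19 + 26 + 19 = 82
Route C: 16 + 19 + 26 + 17 + 9 + 10 = 97

Shortest is Route A, total 73.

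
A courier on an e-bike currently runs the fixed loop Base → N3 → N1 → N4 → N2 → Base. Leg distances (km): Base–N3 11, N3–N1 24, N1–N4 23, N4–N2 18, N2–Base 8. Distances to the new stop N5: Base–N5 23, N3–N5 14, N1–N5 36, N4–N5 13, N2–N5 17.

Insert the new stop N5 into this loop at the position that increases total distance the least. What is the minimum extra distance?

+12 km — insert N5 between N4 and N2.

Insertion cost between consecutive stops i–j is d(i,N5) + d(N5,j) − d(i,j):
  between Base and N3: 23 + 14 − 11 = 26
  between N3 and N1: 14 + 36 − 24 = 26
  between N1 and N4: 36 + 13 − 23 = 26
  between N4 and N2: 13 + 17 − 18 = 12
  between N2 and Base: 17 + 23 − 8 = 32
Cheapest insertion is between N4 and N2, adding 12.
New total = 84 + 12 = 96.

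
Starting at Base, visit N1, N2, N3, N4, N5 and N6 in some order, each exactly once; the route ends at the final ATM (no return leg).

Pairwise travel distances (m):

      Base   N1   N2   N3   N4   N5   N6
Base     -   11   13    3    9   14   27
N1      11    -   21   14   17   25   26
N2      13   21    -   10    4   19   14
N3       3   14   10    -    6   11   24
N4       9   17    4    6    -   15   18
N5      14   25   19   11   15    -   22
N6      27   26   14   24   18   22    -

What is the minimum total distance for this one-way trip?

69 m — the minimum one-way total.

There are 6! = 720 possible orderings.
Base → N1 → N2 → N3 → N4 → N5 → N6: 11+21+10+6+15+22 = 85
Base → N1 → N2 → N3 → N4 → N6 → N5: 11+21+10+6+18+22 = 88
Base → N1 → N2 → N3 → N5 → N4 → N6: 11+21+10+11+15+18 = 86
Base → N1 → N2 → N3 → N5 → N6 → N4: 11+21+10+11+22+18 = 93
Base → N1 → N2 → N3 → N6 → N4 → N5: 11+21+10+24+18+15 = 99
Base → N1 → N2 → N3 → N6 → N5 → N4: 11+21+10+24+22+15 = 103
Base → N1 → N2 → N4 → N3 → N5 → N6: 11+21+4+6+11+22 = 75
Base → N1 → N2 → N4 → N3 → N6 → N5: 11+21+4+6+24+22 = 88
… (712 more)
Base → N1 → N3 → N5 → N4 → N2 → N6: 11+14+11+15+4+14 = 69  ← best
The minimum is 69.
One shortest path: Base → N1 → N3 → N5 → N4 → N2 → N6.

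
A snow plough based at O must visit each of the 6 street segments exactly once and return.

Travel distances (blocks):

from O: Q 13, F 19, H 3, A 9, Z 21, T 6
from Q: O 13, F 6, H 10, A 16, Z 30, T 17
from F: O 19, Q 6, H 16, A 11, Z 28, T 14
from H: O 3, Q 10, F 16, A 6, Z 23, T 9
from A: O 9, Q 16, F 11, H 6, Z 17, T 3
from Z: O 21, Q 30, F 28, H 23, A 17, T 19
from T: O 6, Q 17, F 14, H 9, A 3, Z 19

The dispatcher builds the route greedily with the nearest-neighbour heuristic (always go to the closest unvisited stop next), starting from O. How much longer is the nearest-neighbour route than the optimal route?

O: H=3, T=6, A=9, Q=13, F=19, Z=21 ⇒ H
H: A=6, T=9, Q=10, F=16, Z=23 ⇒ A
A: T=3, F=11, Q=16, Z=17 ⇒ T
T: F=14, Q=17, Z=19 ⇒ F
F: Q=6, Z=28 ⇒ Q
Q: Z=30 ⇒ Z
NN route O → H → A → T → F → Q → Z → O costs 83.
Optimal: O → H → Q → F → A → Z → T → O costs 72 (by enumerating all 360 distinct tours).
Excess = 83 − 72 = 11.

11 blocks longer than the optimal tour.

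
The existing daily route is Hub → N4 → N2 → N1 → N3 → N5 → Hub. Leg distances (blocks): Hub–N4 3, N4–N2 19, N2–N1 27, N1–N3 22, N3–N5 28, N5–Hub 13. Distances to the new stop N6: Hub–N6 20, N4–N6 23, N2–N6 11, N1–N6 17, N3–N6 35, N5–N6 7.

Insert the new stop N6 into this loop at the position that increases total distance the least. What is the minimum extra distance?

Insertion cost between consecutive stops i–j is d(i,N6) + d(N6,j) − d(i,j):
  between Hub and N4: 20 + 23 − 3 = 40
  between N4 and N2: 23 + 11 − 19 = 15
  between N2 and N1: 11 + 17 − 27 = 1
  between N1 and N3: 17 + 35 − 22 = 30
  between N3 and N5: 35 + 7 − 28 = 14
  between N5 and Hub: 7 + 20 − 13 = 14
Cheapest insertion is between N2 and N1, adding 1.
New total = 112 + 1 = 113.

Adding 1 blocks by placing N6 on the N2–N1 leg.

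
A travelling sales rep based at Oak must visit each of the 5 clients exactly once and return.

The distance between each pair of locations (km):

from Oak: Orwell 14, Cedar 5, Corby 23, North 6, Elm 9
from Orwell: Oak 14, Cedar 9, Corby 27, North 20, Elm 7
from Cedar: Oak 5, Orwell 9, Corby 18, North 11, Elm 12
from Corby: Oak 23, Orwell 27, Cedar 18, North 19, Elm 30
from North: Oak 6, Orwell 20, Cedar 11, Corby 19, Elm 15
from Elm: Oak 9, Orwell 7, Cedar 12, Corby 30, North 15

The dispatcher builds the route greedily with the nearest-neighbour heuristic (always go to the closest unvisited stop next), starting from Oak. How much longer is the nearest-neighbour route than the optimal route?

Excess over optimum: 10 km.

From Oak: Cedar=5, North=6, Elm=9, Orwell=14, Corby=23 → choose Cedar (5).
From Cedar: Orwell=9, North=11, Elm=12, Corby=18 → choose Orwell (9).
From Orwell: Elm=7, North=20, Corby=27 → choose Elm (7).
From Elm: North=15, Corby=30 → choose North (15).
From North: Corby=19 → choose Corby (19).
NN route Oak → Cedar → Orwell → Elm → North → Corby → Oak costs 78.
Optimal: Oak → North → Corby → Cedar → Orwell → Elm → Oak costs 68 (by enumerating all 60 distinct tours).
Excess = 78 − 68 = 10.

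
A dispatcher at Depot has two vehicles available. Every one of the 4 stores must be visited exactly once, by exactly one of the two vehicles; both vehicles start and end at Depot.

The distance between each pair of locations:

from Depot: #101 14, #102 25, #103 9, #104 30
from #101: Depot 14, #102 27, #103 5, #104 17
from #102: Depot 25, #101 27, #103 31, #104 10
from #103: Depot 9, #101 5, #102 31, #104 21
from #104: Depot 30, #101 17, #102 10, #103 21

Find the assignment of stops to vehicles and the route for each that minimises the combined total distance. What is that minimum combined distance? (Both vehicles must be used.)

Check every non-empty split of the stops between the two vehicles; for each half take its own optimal tour:
  {#101} + {#102, #103, #104}: 28 + 65 = 93
  {#102} + {#101, #103, #104}: 50 + 61 = 111
  {#101, #102} + {#103, #104}: 66 + 60 = 126
  {#103} + {#101, #102, #104}: 18 + 66 = 84
  {#101, #103} + {#102, #104}: 28 + 65 = 93
  {#102, #103} + {#101, #104}: 65 + 61 = 126
  … (7 splits in total)
Best: vehicle 1 Depot → #103 → Depot = 18; vehicle 2 Depot → #101 → #104 → #102 → Depot = 66; combined 84.

84 — the smallest possible combined total.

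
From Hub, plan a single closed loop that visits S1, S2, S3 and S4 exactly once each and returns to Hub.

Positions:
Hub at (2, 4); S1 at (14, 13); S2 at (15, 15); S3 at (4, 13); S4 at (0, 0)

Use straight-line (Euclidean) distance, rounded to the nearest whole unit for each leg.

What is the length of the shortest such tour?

There are 12 distinct closed tours to check (reversals are equivalent).
Hub - S1 - S2 - S3 - S4 - Hub: 15+2+11+14+4 = 46
Hub - S1 - S2 - S4 - S3 - Hub: 15+2+21+14+9 = 61
Hub - S1 - S3 - S2 - S4 - Hub: 15+10+11+21+4 = 61
Hub - S1 - S3 - S4 - S2 - Hub: 15+10+14+21+17 = 77
Hub - S1 - S4 - S2 - S3 - Hub: 15+19+21+11+9 = 75
Hub - S1 - S4 - S3 - S2 - Hub: 15+19+14+11+17 = 76
Hub - S2 - S1 - S3 - S4 - Hub: 17+2+10+14+4 = 47
Hub - S2 - S1 - S4 - S3 - Hub: 17+2+19+14+9 = 61
Hub - S2 - S3 - S1 - S4 - Hub: 17+11+10+19+4 = 61
Hub - S2 - S4 - S1 - S3 - Hub: 17+21+19+10+9 = 76
Hub - S3 - S1 - S2 - S4 - Hub: 9+10+2+21+4 = 46
Hub - S3 - S2 - S1 - S4 - Hub: 9+11+2+19+4 = 45
The minimum is 45.
One optimal route: Hub → S3 → S2 → S1 → S4 → Hub (or its reverse).

Shortest round trip = 45.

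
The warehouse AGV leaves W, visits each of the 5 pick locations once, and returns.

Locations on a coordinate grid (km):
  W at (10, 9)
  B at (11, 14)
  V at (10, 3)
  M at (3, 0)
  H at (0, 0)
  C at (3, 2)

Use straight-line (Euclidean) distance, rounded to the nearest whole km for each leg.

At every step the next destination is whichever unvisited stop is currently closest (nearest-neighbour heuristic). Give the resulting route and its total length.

Total distance 41 km via the nearest-neighbour route W → B → V → C → M → H → W.

At W the remaining stops are B 5, V 6, C 10, M 11, H 13; go to B.
At B the remaining stops are V 11, C 14, M 16, H 18; go to V.
At V the remaining stops are C 7, M 8, H 10; go to C.
At C the remaining stops are M 2, H 4; go to M.
At M the remaining stops are H 3; go to H.
Return H→W: 13.
Total = 5 + 11 + 7 + 2 + 3 + 13 = 41.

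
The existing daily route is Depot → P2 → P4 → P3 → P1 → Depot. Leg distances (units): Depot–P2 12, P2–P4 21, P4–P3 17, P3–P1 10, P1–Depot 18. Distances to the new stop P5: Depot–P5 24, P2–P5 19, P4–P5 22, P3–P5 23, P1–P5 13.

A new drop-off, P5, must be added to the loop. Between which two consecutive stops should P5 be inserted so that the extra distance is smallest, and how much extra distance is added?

Adding 19 by placing P5 on the P1–Depot leg.

Insertion cost between consecutive stops i–j is d(i,P5) + d(P5,j) − d(i,j):
  between Depot and P2: 24 + 19 − 12 = 31
  between P2 and P4: 19 + 22 − 21 = 20
  between P4 and P3: 22 + 23 − 17 = 28
  between P3 and P1: 23 + 13 − 10 = 26
  between P1 and Depot: 13 + 24 − 18 = 19
Cheapest insertion is between P1 and Depot, adding 19.
New total = 78 + 19 = 97.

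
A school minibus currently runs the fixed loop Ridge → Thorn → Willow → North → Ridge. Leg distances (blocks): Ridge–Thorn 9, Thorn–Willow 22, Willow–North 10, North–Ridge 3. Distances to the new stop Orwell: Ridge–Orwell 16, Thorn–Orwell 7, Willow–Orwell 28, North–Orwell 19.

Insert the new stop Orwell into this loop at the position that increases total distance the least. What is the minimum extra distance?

Insertion cost between consecutive stops i–j is d(i,Orwell) + d(Orwell,j) − d(i,j):
  between Ridge and Thorn: 16 + 7 − 9 = 14
  between Thorn and Willow: 7 + 28 − 22 = 13
  between Willow and North: 28 + 19 − 10 = 37
  between North and Ridge: 19 + 16 − 3 = 32
Cheapest insertion is between Thorn and Willow, adding 13.
New total = 44 + 13 = 57.

Minimum extra distance: 13 blocks, inserting Orwell between Thorn and Willow.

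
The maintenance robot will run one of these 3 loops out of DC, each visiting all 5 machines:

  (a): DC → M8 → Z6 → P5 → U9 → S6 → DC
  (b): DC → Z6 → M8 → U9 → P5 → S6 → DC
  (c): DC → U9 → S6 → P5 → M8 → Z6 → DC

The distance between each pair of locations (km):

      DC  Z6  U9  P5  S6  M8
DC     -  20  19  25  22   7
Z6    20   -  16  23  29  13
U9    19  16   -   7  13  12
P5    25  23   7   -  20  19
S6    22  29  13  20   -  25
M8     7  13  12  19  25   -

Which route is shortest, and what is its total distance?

(a): 7 + 13 + 23 + 7 + 13 + 22 = 85
(b): 20 + 13 + 12 + 7 + 20 + 22 = 94
(c): 19 + 13 + 20 + 19 + 13 + 20 = 104

Shortest is (a), total 85 km.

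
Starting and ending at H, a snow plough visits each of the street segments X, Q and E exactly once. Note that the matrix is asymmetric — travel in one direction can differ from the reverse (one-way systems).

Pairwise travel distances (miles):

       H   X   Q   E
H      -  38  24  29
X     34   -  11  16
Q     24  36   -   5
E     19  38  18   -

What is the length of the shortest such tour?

H → X → Q → E → H: 38+11+5+19 = 73
H → X → E → Q → H: 38+16+18+24 = 96
H → Q → X → E → H: 24+36+16+19 = 95
H → Q → E → X → H: 24+5+38+34 = 101
H → E → X → Q → H: 29+38+11+24 = 102
H → E → Q → X → H: 29+18+36+34 = 117
The minimum is 73.
One optimal route: H → X → Q → E → H.

Shortest round trip = 73 miles.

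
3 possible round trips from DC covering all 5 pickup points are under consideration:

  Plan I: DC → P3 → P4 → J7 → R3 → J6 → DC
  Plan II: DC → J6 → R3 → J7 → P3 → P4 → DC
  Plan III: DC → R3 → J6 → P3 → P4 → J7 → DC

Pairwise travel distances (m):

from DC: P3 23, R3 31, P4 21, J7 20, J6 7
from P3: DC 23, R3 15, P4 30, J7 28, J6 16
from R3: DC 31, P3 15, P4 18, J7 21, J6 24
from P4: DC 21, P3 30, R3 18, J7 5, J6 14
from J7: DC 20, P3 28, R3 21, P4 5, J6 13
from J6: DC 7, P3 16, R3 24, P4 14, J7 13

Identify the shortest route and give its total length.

Plan I: 23 + 30 + 5 + 21 + 24 + 7 = 110
Plan II: 7 + 24 + 21 + 28 + 30 + 21 = 131
Plan III: 31 + 24 + 16 + 30 + 5 + 20 = 126

Shortest is Plan I, total 110 m.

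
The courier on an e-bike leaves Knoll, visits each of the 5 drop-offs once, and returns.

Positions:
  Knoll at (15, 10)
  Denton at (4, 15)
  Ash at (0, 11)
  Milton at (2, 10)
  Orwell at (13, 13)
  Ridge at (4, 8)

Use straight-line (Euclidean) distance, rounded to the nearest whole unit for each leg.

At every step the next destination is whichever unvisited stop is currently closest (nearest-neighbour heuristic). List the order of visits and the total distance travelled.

From Knoll: distances to unvisited — Orwell=4, Ridge=11, Denton=12, Milton=13, Ash=15. Nearest is Orwell (4).
From Orwell: distances to unvisited — Denton=9, Ridge=10, Milton=11, Ash=13. Nearest is Denton (9).
From Denton: distances to unvisited — Milton=5, Ash=6, Ridge=7. Nearest is Milton (5).
From Milton: distances to unvisited — Ash=2, Ridge=3. Nearest is Ash (2).
From Ash: distances to unvisited — Ridge=5. Nearest is Ridge (5).
Return Ridge→Knoll: 11.
Total = 4 + 9 + 5 + 2 + 5 + 11 = 36.

36 along Knoll → Orwell → Denton → Milton → Ash → Ridge → Knoll.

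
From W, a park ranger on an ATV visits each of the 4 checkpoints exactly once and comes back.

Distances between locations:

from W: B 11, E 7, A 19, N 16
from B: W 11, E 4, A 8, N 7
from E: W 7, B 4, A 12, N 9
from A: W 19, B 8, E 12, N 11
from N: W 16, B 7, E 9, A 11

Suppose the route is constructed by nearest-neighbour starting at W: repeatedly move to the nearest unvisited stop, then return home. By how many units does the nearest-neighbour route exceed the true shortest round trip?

Excess over optimum: 2.

From W: E=7, B=11, N=16, A=19 → choose E (7).
From E: B=4, N=9, A=12 → choose B (4).
From B: N=7, A=8 → choose N (7).
From N: A=11 → choose A (11).
NN route W → E → B → N → A → W costs 48.
Optimal: W → B → A → N → E → W costs 46 (by enumerating all 12 distinct tours).
Excess = 48 − 46 = 2.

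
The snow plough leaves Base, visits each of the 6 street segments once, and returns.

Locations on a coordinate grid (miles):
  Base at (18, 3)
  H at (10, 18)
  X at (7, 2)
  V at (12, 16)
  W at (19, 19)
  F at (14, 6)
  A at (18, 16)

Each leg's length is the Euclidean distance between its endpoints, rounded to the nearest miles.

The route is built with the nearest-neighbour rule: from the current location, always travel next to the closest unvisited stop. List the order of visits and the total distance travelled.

From Base: distances to unvisited — F=5, X=11, A=13, V=14, W=16, H=17. Nearest is F (5).
From F: distances to unvisited — X=8, V=10, A=11, H=13, W=14. Nearest is X (8).
From X: distances to unvisited — V=15, H=16, A=18, W=21. Nearest is V (15).
From V: distances to unvisited — H=3, A=6, W=8. Nearest is H (3).
From H: distances to unvisited — A=8, W=9. Nearest is A (8).
From A: distances to unvisited — W=3. Nearest is W (3).
Return W→Base: 16.
Total = 5 + 8 + 15 + 3 + 8 + 3 + 16 = 58.

Nearest-neighbour total = 58 miles; route Base → F → X → V → H → A → W → Base.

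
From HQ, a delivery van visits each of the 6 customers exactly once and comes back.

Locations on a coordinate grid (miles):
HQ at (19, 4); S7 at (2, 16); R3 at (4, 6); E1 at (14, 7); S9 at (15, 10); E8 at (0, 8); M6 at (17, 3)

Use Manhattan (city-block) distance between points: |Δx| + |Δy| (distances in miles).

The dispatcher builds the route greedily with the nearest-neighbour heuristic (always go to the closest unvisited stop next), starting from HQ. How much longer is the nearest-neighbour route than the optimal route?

The nearest-neighbour route is 8 miles longer than optimal.

HQ: M6=3, E1=8, S9=10, R3=17, E8=23, S7=29 ⇒ M6
M6: E1=7, S9=9, R3=16, E8=22, S7=28 ⇒ E1
E1: S9=4, R3=11, E8=15, S7=21 ⇒ S9
S9: R3=15, E8=17, S7=19 ⇒ R3
R3: E8=6, S7=12 ⇒ E8
E8: S7=10 ⇒ S7
NN route HQ → M6 → E1 → S9 → R3 → E8 → S7 → HQ costs 74.
Optimal: HQ → R3 → E8 → S7 → S9 → E1 → M6 → HQ costs 66 (by enumerating all 360 distinct tours).
Excess = 74 − 66 = 8.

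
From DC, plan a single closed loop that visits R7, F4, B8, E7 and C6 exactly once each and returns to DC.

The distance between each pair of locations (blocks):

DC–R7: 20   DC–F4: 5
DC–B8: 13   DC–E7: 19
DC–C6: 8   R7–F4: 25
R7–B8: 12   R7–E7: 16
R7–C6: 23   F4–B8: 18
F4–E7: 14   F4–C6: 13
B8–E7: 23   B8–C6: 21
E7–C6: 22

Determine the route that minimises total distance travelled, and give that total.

There are 60 distinct closed tours to check (reversals are equivalent).
DC-R7-F4-B8-E7-C6-DC: 20+25+18+23+22+8 = 116
DC-R7-F4-B8-C6-E7-DC: 20+25+18+21+22+19 = 125
DC-R7-F4-E7-B8-C6-DC: 20+25+14+23+21+8 = 111
DC-R7-F4-E7-C6-B8-DC: 20+25+14+22+21+13 = 115
DC-R7-F4-C6-B8-E7-DC: 20+25+13+21+23+19 = 121
DC-R7-F4-C6-E7-B8-DC: 20+25+13+22+23+13 = 116
DC-R7-B8-F4-E7-C6-DC: 20+12+18+14+22+8 = 94
DC-R7-B8-F4-C6-E7-DC: 20+12+18+13+22+19 = 104
DC-R7-B8-E7-F4-C6-DC: 20+12+23+14+13+8 = 90
DC-R7-B8-E7-C6-F4-DC: 20+12+23+22+13+5 = 95
DC-R7-B8-C6-F4-E7-DC: 20+12+21+13+14+19 = 99
DC-R7-B8-C6-E7-F4-DC: 20+12+21+22+14+5 = 94
DC-R7-E7-F4-B8-C6-DC: 20+16+14+18+21+8 = 97
DC-R7-E7-F4-C6-B8-DC: 20+16+14+13+21+13 = 97
… (46 more)
DC-F4-E7-R7-B8-C6-DC: 5+14+16+12+21+8 = 76  ← best
The minimum is 76.
One optimal route: DC → F4 → E7 → R7 → B8 → C6 → DC (or its reverse).

Shortest round trip = 76 blocks.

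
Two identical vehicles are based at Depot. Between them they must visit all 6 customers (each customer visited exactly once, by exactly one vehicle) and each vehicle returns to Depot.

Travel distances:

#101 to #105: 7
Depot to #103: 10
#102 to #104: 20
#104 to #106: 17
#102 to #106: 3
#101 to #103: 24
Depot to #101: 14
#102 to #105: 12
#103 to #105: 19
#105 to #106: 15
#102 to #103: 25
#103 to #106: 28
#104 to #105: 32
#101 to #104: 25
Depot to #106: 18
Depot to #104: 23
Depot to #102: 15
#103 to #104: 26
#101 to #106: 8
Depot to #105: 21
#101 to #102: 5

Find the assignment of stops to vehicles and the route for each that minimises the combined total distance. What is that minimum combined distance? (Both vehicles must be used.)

Minimum combined distance: 96.

Check every non-empty split of the stops between the two vehicles; for each half take its own optimal tour:
  {#101} + {#102, #103, #104, #105, #106}: 28 + 84 = 112
  {#102} + {#101, #103, #104, #105, #106}: 30 + 84 = 114
  {#101, #102} + {#103, #104, #105, #106}: 34 + 84 = 118
  {#103} + {#101, #102, #104, #105, #106}: 20 + 76 = 96
  {#101, #103} + {#102, #104, #105, #106}: 48 + 76 = 124
  {#102, #103} + {#101, #104, #105, #106}: 50 + 76 = 126
  … (31 splits in total)
Best: vehicle 1 Depot → #103 → Depot = 20; vehicle 2 Depot → #101 → #105 → #102 → #106 → #104 → Depot = 76; combined 96.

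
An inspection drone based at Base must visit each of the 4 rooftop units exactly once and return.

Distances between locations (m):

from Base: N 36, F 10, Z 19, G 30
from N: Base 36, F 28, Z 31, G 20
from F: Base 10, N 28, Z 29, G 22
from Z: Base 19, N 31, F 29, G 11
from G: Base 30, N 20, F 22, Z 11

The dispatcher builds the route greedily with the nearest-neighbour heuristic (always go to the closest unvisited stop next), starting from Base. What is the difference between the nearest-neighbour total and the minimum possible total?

Base: F=10, Z=19, G=30, N=36 ⇒ F
F: G=22, N=28, Z=29 ⇒ G
G: Z=11, N=20 ⇒ Z
Z: N=31 ⇒ N
NN route Base → F → G → Z → N → Base costs 110.
Optimal: Base → F → N → G → Z → Base costs 88 (by enumerating all 12 distinct tours).
Excess = 110 − 88 = 22.

The nearest-neighbour route is 22 m longer than optimal.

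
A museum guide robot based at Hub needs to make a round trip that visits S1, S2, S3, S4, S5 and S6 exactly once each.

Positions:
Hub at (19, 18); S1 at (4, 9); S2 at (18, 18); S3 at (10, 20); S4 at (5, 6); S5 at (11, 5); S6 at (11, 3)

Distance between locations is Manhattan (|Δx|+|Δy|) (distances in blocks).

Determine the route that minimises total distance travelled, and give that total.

64 blocks — the shortest possible round trip.

There are 360 distinct closed tours to check (reversals are equivalent).
Hub - S1 - S2 - S3 - S4 - S5 - S6 - Hub: 24+23+10+19+7+2+23 = 108
Hub - S1 - S2 - S3 - S4 - S6 - S5 - Hub: 24+23+10+19+9+2+21 = 108
Hub - S1 - S2 - S3 - S5 - S4 - S6 - Hub: 24+23+10+16+7+9+23 = 112
Hub - S1 - S2 - S3 - S5 - S6 - S4 - Hub: 24+23+10+16+2+9+26 = 110
Hub - S1 - S2 - S3 - S6 - S4 - S5 - Hub: 24+23+10+18+9+7+21 = 112
Hub - S1 - S2 - S3 - S6 - S5 - S4 - Hub: 24+23+10+18+2+7+26 = 110
Hub - S1 - S2 - S4 - S3 - S5 - S6 - Hub: 24+23+25+19+16+2+23 = 132
Hub - S1 - S2 - S4 - S3 - S6 - S5 - Hub: 24+23+25+19+18+2+21 = 132
… (352 more)
Hub - S2 - S3 - S1 - S4 - S5 - S6 - Hub: 1+10+17+4+7+2+23 = 64  ← best
The minimum is 64.
One optimal route: Hub → S2 → S3 → S1 → S4 → S5 → S6 → Hub (or its reverse).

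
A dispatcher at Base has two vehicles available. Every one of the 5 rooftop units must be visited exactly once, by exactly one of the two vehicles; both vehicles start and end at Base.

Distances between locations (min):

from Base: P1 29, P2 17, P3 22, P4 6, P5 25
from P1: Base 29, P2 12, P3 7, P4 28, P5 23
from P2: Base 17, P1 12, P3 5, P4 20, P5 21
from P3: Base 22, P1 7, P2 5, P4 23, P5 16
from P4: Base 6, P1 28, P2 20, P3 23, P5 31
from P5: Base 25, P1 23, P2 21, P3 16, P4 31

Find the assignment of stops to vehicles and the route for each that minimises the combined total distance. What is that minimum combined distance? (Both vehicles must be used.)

Try each way of splitting the stops between the two vehicles (each non-empty) and, for each split, find the best tour for each vehicle:
  {P1} + {P2, P3, P4, P5}: 58 + 72 = 130
  {P2} + {P1, P3, P4, P5}: 34 + 82 = 116
  {P1, P2} + {P3, P4, P5}: 58 + 70 = 128
  {P3} + {P1, P2, P4, P5}: 44 + 86 = 130
  {P1, P3} + {P2, P4, P5}: 58 + 72 = 130
  {P2, P3} + {P1, P4, P5}: 44 + 82 = 126
  … (15 splits in total)
  {P4} + {P1, P2, P3, P5}: 12 + 77 = 89  ← best
Best: vehicle 1 Base → P4 → Base = 12; vehicle 2 Base → P2 → P1 → P3 → P5 → Base = 77; combined 89.

Minimum combined distance: 89 min.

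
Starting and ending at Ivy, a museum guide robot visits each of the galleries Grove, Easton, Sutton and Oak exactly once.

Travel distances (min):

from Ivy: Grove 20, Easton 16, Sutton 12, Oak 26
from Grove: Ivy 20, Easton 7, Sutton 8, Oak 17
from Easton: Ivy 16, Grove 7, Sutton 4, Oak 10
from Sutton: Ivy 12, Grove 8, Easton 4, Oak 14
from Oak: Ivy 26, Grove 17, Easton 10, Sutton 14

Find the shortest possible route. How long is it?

With 4 stops there are 4!/2 = 12 distinct round trips (a route and its reverse cost the same).
Ivy→Grove→Easton→Sutton→Oak→Ivy: 20+7+4+14+26 = 71
Ivy→Grove→Easton→Oak→Sutton→Ivy: 20+7+10+14+12 = 63
Ivy→Grove→Sutton→Easton→Oak→Ivy: 20+8+4+10+26 = 68
Ivy→Grove→Sutton→Oak→Easton→Ivy: 20+8+14+10+16 = 68
Ivy→Grove→Oak→Easton→Sutton→Ivy: 20+17+10+4+12 = 63
Ivy→Grove→Oak→Sutton→Easton→Ivy: 20+17+14+4+16 = 71
Ivy→Easton→Grove→Sutton→Oak→Ivy: 16+7+8+14+26 = 71
Ivy→Easton→Grove→Oak→Sutton→Ivy: 16+7+17+14+12 = 66
Ivy→Easton→Sutton→Grove→Oak→Ivy: 16+4+8+17+26 = 71
Ivy→Easton→Oak→Grove→Sutton→Ivy: 16+10+17+8+12 = 63
Ivy→Sutton→Grove→Easton→Oak→Ivy: 12+8+7+10+26 = 63
Ivy→Sutton→Easton→Grove→Oak→Ivy: 12+4+7+17+26 = 66
The minimum is 63.
One optimal route: Ivy → Grove → Easton → Oak → Sutton → Ivy (or its reverse).

Shortest round trip = 63 min.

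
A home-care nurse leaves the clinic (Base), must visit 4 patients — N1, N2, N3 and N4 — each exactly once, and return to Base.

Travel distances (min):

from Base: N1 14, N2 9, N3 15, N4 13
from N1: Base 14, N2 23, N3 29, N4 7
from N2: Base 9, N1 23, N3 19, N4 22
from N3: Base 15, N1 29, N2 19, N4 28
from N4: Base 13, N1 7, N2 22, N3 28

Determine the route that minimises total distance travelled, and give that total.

Minimum total distance: 77 min.

With 4 stops there are 4!/2 = 12 distinct round trips (a route and its reverse cost the same).
Base→N1→N2→N3→N4→Base: 14+23+19+28+13 = 97
Base→N1→N2→N4→N3→Base: 14+23+22+28+15 = 102
Base→N1→N3→N2→N4→Base: 14+29+19+22+13 = 97
Base→N1→N3→N4→N2→Base: 14+29+28+22+9 = 102
Base→N1→N4→N2→N3→Base: 14+7+22+19+15 = 77
Base→N1→N4→N3→N2→Base: 14+7+28+19+9 = 77
Base→N2→N1→N3→N4→Base: 9+23+29+28+13 = 102
Base→N2→N1→N4→N3→Base: 9+23+7+28+15 = 82
Base→N2→N3→N1→N4→Base: 9+19+29+7+13 = 77
Base→N2→N4→N1→N3→Base: 9+22+7+29+15 = 82
Base→N3→N1→N2→N4→Base: 15+29+23+22+13 = 102
Base→N3→N2→N1→N4→Base: 15+19+23+7+13 = 77
The minimum is 77.
One optimal route: Base → N1 → N4 → N2 → N3 → Base (or its reverse).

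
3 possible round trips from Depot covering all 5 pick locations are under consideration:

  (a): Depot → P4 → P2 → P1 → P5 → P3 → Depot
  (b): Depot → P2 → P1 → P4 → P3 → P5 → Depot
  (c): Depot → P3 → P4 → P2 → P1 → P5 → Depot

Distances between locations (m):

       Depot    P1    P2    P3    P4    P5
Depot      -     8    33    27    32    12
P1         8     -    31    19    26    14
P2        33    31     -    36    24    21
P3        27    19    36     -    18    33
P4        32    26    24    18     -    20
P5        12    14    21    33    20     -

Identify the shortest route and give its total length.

126 m — (c) is the shortest.

(a): 32 + 24 + 31 + 14 + 33 + 27 = 161
(b): 33 + 31 + 26 + 18 + 33 + 12 = 153
(c): 27 + 18 + 24 + 31 + 14 + 12 = 126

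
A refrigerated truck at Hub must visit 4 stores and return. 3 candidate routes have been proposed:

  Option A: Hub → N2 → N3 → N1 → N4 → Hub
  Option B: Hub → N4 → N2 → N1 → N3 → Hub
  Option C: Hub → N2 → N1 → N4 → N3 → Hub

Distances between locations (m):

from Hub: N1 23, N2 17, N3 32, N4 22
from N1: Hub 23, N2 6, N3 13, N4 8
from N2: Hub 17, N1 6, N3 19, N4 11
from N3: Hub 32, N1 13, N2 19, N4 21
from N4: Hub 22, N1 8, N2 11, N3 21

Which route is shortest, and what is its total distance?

Option A: 17 + 19 + 13 + 8 + 22 = 79
Option B: 22 + 11 + 6 + 13 + 32 = 84
Option C: 17 + 6 + 8 + 21 + 32 = 84

Shortest is Option A, total 79 m.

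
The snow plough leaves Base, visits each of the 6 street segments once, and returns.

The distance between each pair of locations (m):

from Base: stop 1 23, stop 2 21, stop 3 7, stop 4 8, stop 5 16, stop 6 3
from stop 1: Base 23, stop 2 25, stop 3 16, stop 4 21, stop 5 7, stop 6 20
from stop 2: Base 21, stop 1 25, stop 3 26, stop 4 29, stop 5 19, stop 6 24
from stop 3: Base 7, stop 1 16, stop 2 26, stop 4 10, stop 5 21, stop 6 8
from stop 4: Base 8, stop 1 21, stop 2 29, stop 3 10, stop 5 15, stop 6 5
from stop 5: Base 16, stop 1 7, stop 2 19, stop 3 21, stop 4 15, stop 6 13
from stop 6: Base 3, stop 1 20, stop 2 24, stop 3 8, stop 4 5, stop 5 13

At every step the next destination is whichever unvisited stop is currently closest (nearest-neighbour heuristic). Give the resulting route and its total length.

Nearest-neighbour total = 81 m; route Base → stop 6 → stop 4 → stop 3 → stop 1 → stop 5 → stop 2 → Base.

Base → [stop 6:3 / stop 3:7 / stop 4:8 / stop 5:16 / stop 2:21 / stop 1:23] → stop 6 (3)
stop 6 → [stop 4:5 / stop 3:8 / stop 5:13 / stop 1:20 / stop 2:24] → stop 4 (5)
stop 4 → [stop 3:10 / stop 5:15 / stop 1:21 / stop 2:29] → stop 3 (10)
stop 3 → [stop 1:16 / stop 5:21 / stop 2:26] → stop 1 (16)
stop 1 → [stop 5:7 / stop 2:25] → stop 5 (7)
stop 5 → [stop 2:19] → stop 2 (19)
Return stop 2→Base: 21.
Total = 3 + 5 + 10 + 16 + 7 + 19 + 21 = 81.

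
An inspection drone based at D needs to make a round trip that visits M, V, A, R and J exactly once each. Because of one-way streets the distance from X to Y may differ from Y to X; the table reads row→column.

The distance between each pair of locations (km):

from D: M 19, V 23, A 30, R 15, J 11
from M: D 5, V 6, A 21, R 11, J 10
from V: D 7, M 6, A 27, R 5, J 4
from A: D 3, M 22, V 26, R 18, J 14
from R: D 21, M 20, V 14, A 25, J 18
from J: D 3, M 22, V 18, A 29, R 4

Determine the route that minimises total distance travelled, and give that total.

D-M-V-A-R-J-D: 19+6+27+18+18+3 = 91
D-M-V-A-J-R-D: 19+6+27+14+4+21 = 91
D-M-V-R-A-J-D: 19+6+5+25+14+3 = 72
D-M-V-R-J-A-D: 19+6+5+18+29+3 = 80
D-M-V-J-A-R-D: 19+6+4+29+18+21 = 97
D-M-V-J-R-A-D: 19+6+4+4+25+3 = 61
D-M-A-V-R-J-D: 19+21+26+5+18+3 = 92
D-M-A-V-J-R-D: 19+21+26+4+4+21 = 95
D-M-A-R-V-J-D: 19+21+18+14+4+3 = 79
D-M-A-R-J-V-D: 19+21+18+18+18+7 = 101
D-M-A-J-V-R-D: 19+21+14+18+5+21 = 98
D-M-A-J-R-V-D: 19+21+14+4+14+7 = 79
D-M-R-V-A-J-D: 19+11+14+27+14+3 = 88
D-M-R-V-J-A-D: 19+11+14+4+29+3 = 80
… (106 more)
D-J-R-V-M-A-D: 11+4+14+6+21+3 = 59  ← best
The minimum is 59.
One optimal route: D → J → R → V → M → A → D.

Minimum total distance: 59 km.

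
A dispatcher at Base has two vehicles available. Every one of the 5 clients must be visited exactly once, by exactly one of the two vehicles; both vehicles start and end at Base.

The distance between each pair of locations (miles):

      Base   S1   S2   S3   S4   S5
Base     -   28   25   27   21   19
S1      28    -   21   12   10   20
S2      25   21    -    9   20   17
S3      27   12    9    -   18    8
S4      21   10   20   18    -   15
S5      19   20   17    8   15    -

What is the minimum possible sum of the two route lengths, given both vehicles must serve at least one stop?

115 miles — the smallest possible combined total.

Check every non-empty split of the stops between the two vehicles; for each half take its own optimal tour:
  {S1} + {S2, S3, S4, S5}: 56 + 77 = 133
  {S2} + {S1, S3, S4, S5}: 50 + 70 = 120
  {S1, S2} + {S3, S4, S5}: 74 + 66 = 140
  {S3} + {S1, S2, S4, S5}: 54 + 88 = 142
  {S1, S3} + {S2, S4, S5}: 67 + 77 = 144
  {S2, S3} + {S1, S4, S5}: 61 + 70 = 131
  … (15 splits in total)
  {S1, S2, S3, S4} + {S5}: 77 + 38 = 115  ← best
Best: vehicle 1 Base → S2 → S3 → S1 → S4 → Base = 77; vehicle 2 Base → S5 → Base = 38; combined 115.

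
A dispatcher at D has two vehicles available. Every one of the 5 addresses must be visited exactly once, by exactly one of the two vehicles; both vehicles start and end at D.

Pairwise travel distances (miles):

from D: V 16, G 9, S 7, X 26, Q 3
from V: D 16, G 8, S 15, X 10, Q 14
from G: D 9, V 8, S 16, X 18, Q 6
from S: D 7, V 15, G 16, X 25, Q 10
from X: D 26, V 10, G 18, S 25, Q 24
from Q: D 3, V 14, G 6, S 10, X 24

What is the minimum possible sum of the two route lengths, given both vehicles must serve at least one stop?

Minimum combined distance: 65 miles.

Check every non-empty split of the stops between the two vehicles; for each half take its own optimal tour:
  {V} + {G, S, X, Q}: 32 + 59 = 91
  {G} + {V, S, X, Q}: 18 + 59 = 77
  {V, G} + {S, X, Q}: 33 + 59 = 92
  {S} + {V, G, X, Q}: 14 + 53 = 67
  {V, S} + {G, X, Q}: 38 + 53 = 91
  {G, S} + {V, X, Q}: 32 + 53 = 85
  … (15 splits in total)
  {V, G, S, X} + {Q}: 59 + 6 = 65  ← best
Best: vehicle 1 D → G → V → X → S → D = 59; vehicle 2 D → Q → D = 6; combined 65.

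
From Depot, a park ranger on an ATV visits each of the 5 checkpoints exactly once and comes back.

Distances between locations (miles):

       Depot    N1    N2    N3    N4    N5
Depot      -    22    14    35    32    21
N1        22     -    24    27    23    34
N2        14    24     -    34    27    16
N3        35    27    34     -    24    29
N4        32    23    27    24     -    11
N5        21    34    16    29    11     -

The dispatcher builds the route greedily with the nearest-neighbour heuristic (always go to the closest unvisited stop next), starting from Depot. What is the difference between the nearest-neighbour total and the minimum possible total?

Depot: N2=14, N5=21, N1=22, N4=32, N3=35 ⇒ N2
N2: N5=16, N1=24, N4=27, N3=34 ⇒ N5
N5: N4=11, N3=29, N1=34 ⇒ N4
N4: N1=23, N3=24 ⇒ N1
N1: N3=27 ⇒ N3
NN route Depot → N2 → N5 → N4 → N1 → N3 → Depot costs 126.
Optimal: Depot → N1 → N3 → N4 → N5 → N2 → Depot costs 114 (by enumerating all 60 distinct tours).
Excess = 126 − 114 = 12.

12 miles longer than the optimal tour.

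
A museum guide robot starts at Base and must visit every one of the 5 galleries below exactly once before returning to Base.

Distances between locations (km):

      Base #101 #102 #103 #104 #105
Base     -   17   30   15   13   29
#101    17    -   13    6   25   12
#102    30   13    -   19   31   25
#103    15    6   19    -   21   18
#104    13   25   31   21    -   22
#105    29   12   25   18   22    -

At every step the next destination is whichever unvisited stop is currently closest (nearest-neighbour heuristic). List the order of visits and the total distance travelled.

Nearest-neighbour total = 107 km; route Base → #104 → #103 → #101 → #105 → #102 → Base.

Base → [#104:13 / #103:15 / #101:17 / #105:29 / #102:30] → #104 (13)
#104 → [#103:21 / #105:22 / #101:25 / #102:31] → #103 (21)
#103 → [#101:6 / #105:18 / #102:19] → #101 (6)
#101 → [#105:12 / #102:13] → #105 (12)
#105 → [#102:25] → #102 (25)
Return #102→Base: 30.
Total = 13 + 21 + 6 + 12 + 25 + 30 = 107.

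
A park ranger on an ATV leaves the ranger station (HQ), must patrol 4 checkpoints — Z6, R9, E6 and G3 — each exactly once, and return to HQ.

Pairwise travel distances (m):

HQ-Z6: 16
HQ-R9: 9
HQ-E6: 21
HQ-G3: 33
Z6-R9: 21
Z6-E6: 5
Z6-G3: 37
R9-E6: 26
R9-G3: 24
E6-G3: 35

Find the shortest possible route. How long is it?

Shortest round trip = 89 m.

With 4 stops there are 4!/2 = 12 distinct round trips (a route and its reverse cost the same).
HQ-Z6-R9-E6-G3-HQ: 16+21+26+35+33 = 131
HQ-Z6-R9-G3-E6-HQ: 16+21+24+35+21 = 117
HQ-Z6-E6-R9-G3-HQ: 16+5+26+24+33 = 104
HQ-Z6-E6-G3-R9-HQ: 16+5+35+24+9 = 89
HQ-Z6-G3-R9-E6-HQ: 16+37+24+26+21 = 124
HQ-Z6-G3-E6-R9-HQ: 16+37+35+26+9 = 123
HQ-R9-Z6-E6-G3-HQ: 9+21+5+35+33 = 103
HQ-R9-Z6-G3-E6-HQ: 9+21+37+35+21 = 123
HQ-R9-E6-Z6-G3-HQ: 9+26+5+37+33 = 110
HQ-R9-G3-Z6-E6-HQ: 9+24+37+5+21 = 96
HQ-E6-Z6-R9-G3-HQ: 21+5+21+24+33 = 104
HQ-E6-R9-Z6-G3-HQ: 21+26+21+37+33 = 138
The minimum is 89.
One optimal route: HQ → Z6 → E6 → G3 → R9 → HQ (or its reverse).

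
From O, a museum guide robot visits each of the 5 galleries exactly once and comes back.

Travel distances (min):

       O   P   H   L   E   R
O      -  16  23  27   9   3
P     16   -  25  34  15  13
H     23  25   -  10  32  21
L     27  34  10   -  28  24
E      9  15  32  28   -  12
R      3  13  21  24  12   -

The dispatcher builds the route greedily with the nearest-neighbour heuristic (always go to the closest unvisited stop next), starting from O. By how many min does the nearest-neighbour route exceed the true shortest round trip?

Excess over optimum: 6 min.

O: R=3, E=9, P=16, H=23, L=27 ⇒ R
R: E=12, P=13, H=21, L=24 ⇒ E
E: P=15, L=28, H=32 ⇒ P
P: H=25, L=34 ⇒ H
H: L=10 ⇒ L
NN route O → R → E → P → H → L → O costs 92.
Optimal: O → E → P → H → L → R → O costs 86 (by enumerating all 60 distinct tours).
Excess = 92 − 86 = 6.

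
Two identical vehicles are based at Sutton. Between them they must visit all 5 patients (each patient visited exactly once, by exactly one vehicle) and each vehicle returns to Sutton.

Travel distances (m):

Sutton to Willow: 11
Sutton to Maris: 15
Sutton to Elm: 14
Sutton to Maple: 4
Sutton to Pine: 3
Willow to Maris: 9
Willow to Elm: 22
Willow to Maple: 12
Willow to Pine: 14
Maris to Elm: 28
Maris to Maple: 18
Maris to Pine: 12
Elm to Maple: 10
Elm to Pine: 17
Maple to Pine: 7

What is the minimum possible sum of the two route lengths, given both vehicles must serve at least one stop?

63 m — the smallest possible combined total.

There are 2^4 − 1 = 15 ways to divide the 5 stops into two non-empty groups. For each, the best each vehicle can do is its own shortest tour through its group:
  {Willow} + {Maris, Elm, Maple, Pine}: 22 + 57 = 79
  {Maris} + {Willow, Elm, Maple, Pine}: 30 + 53 = 83
  {Willow, Maris} + {Elm, Maple, Pine}: 35 + 34 = 69
  {Elm} + {Willow, Maris, Maple, Pine}: 28 + 40 = 68
  {Willow, Elm} + {Maris, Maple, Pine}: 47 + 37 = 84
  {Maris, Elm} + {Willow, Maple, Pine}: 57 + 33 = 90
  … (15 splits in total)
  {Elm, Maple} + {Willow, Maris, Pine}: 28 + 35 = 63  ← best
Best: vehicle 1 Sutton → Elm → Maple → Sutton = 28; vehicle 2 Sutton → Willow → Maris → Pine → Sutton = 35; combined 63.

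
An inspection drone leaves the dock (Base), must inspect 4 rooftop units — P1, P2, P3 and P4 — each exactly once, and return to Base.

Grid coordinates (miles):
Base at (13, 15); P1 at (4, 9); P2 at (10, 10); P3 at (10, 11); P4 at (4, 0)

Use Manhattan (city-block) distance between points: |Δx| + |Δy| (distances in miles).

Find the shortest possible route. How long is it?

Minimum total distance: 48 miles.

There are 12 distinct closed tours to check (reversals are equivalent).
Base-P1-P2-P3-P4-Base: 15+7+1+17+24 = 64
Base-P1-P2-P4-P3-Base: 15+7+16+17+7 = 62
Base-P1-P3-P2-P4-Base: 15+8+1+16+24 = 64
Base-P1-P3-P4-P2-Base: 15+8+17+16+8 = 64
Base-P1-P4-P2-P3-Base: 15+9+16+1+7 = 48
Base-P1-P4-P3-P2-Base: 15+9+17+1+8 = 50
Base-P2-P1-P3-P4-Base: 8+7+8+17+24 = 64
Base-P2-P1-P4-P3-Base: 8+7+9+17+7 = 48
Base-P2-P3-P1-P4-Base: 8+1+8+9+24 = 50
Base-P2-P4-P1-P3-Base: 8+16+9+8+7 = 48
Base-P3-P1-P2-P4-Base: 7+8+7+16+24 = 62
Base-P3-P2-P1-P4-Base: 7+1+7+9+24 = 48
The minimum is 48.
One optimal route: Base → P1 → P4 → P2 → P3 → Base (or its reverse).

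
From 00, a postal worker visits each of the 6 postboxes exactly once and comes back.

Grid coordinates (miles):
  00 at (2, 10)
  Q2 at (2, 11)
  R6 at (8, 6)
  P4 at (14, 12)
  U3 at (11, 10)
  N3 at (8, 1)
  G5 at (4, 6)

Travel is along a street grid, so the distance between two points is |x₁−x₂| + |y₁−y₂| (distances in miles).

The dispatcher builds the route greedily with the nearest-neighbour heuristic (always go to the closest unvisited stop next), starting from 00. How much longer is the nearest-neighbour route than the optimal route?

Excess over optimum: 2 miles.

From 00: Q2=1, G5=6, U3=9, R6=10, P4=14, N3=15 → choose Q2 (1).
From Q2: G5=7, U3=10, R6=11, P4=13, N3=16 → choose G5 (7).
From G5: R6=4, N3=9, U3=11, P4=16 → choose R6 (4).
From R6: N3=5, U3=7, P4=12 → choose N3 (5).
From N3: U3=12, P4=17 → choose U3 (12).
From U3: P4=5 → choose P4 (5).
NN route 00 → Q2 → G5 → R6 → N3 → U3 → P4 → 00 costs 48.
Optimal: 00 → Q2 → P4 → U3 → R6 → N3 → G5 → 00 costs 46 (by enumerating all 360 distinct tours).
Excess = 48 − 46 = 2.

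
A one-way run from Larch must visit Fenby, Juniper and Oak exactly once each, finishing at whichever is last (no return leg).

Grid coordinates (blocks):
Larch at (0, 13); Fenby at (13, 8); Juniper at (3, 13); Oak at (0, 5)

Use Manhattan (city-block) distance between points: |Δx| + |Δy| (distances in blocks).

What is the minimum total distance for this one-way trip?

30 blocks — the minimum one-way total.

There are 3! = 6 possible orderings.
Larch→Fenby→Juniper→Oak: 18+15+11 = 44
Larch→Fenby→Oak→Juniper: 18+16+11 = 45
Larch→Juniper→Fenby→Oak: 3+15+16 = 34
Larch→Juniper→Oak→Fenby: 3+11+16 = 30
Larch→Oak→Fenby→Juniper: 8+16+15 = 39
Larch→Oak→Juniper→Fenby: 8+11+15 = 34
The minimum is 30.
One shortest path: Larch → Juniper → Oak → Fenby.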